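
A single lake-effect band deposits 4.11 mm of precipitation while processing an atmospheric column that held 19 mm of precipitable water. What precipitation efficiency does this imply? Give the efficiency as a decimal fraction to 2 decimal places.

ε = precipitation / PW = 4.11 / 19 = 0.22.

ε ≈ 0.22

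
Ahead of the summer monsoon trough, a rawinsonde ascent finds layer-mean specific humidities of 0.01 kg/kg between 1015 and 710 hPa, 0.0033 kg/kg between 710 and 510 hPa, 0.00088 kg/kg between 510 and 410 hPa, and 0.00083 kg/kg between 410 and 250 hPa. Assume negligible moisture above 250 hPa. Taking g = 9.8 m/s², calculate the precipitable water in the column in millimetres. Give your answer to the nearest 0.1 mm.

Precipitable water is the column-integrated vapour mass per unit area: PW = (1/g) Σ q̄ Δp, with q in kg/kg and Δp in Pa (1 kg/m² of water = 1 mm).
Layer 1015–710 hPa: Δp = 305 hPa = 30500 Pa, q̄ = 0.01 kg/kg → 0.01 × 30500 / 9.8 = 31.12 mm
Layer 710–510 hPa: Δp = 200 hPa = 20000 Pa, q̄ = 0.0033 kg/kg → 0.0033 × 20000 / 9.8 = 6.73 mm
Layer 510–410 hPa: Δp = 100 hPa = 10000 Pa, q̄ = 0.00088 kg/kg → 0.00088 × 10000 / 9.8 = 0.90 mm
Layer 410–250 hPa: Δp = 160 hPa = 16000 Pa, q̄ = 0.00083 kg/kg → 0.00083 × 16000 / 9.8 = 1.36 mm
PW = 31.12 + 6.73 + 0.90 + 1.36 = 40.11 ≈ 40.1 mm.

PW ≈ 40.1 mm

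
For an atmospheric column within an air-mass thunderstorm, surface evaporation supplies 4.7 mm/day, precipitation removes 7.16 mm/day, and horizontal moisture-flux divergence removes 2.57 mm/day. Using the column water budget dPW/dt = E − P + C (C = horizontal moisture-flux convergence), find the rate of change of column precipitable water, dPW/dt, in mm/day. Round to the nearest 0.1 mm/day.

dPW/dt = E − P + C = 4.7 − 7.16 + (-2.57) = -5.0 mm/day.

dPW/dt ≈ -5.0 mm/day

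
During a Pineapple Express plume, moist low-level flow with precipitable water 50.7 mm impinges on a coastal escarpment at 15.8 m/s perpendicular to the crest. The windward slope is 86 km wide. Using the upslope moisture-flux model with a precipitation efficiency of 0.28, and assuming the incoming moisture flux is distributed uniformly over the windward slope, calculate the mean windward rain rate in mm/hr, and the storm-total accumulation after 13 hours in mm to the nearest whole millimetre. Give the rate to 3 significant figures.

R ≈ 9.39 mm/hr; total ≈ 122 mm

Incoming column moisture flux per unit ridge length: F = V × PW = 15.8 × 50.7 = 801.06 mm·m/s.
Spread over the 86 km slope with efficiency ε = 0.28: R = ε·F/W = 0.28 × 801.06 / 86000 m = 2.608e-03 mm/s.
R = 2.608e-03 × 3600 = 9.39 mm/hr.
Over 13 h: total = 9.39 × 13 = 122.07 ≈ 122 mm.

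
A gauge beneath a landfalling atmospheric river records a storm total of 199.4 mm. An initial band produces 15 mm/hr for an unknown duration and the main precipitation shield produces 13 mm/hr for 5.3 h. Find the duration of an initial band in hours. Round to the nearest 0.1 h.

duration ≈ 8.7 h

Known phases: 13 × 5.3 = 68.9 mm.
Remaining depth = 199.4 − 68.9 = 130.5 mm.
Duration = 130.5 / 15 = 8.7 h.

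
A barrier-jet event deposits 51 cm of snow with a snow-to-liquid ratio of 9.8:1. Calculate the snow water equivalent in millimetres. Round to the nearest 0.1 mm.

SWE ≈ 52.0 mm

SWE = snow depth / ratio = 51 cm / 9.8 = 5.204 cm = 52.0 mm.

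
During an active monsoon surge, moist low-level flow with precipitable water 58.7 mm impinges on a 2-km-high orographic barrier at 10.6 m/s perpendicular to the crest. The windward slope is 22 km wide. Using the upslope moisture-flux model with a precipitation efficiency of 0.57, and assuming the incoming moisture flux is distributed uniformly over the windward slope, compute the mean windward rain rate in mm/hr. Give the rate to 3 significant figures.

R ≈ 58.0 mm/hr

Incoming column moisture flux per unit ridge length: F = V × PW = 10.6 × 58.7 = 622.22 mm·m/s.
Spread over the 22 km slope with efficiency ε = 0.57: R = ε·F/W = 0.57 × 622.22 / 22000 m = 1.612e-02 mm/s.
R = 1.612e-02 × 3600 = 58.0 mm/hr.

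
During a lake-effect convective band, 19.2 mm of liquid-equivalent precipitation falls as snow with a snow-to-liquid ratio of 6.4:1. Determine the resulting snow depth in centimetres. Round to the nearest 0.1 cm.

Snow depth = liquid × ratio = 19.2 mm × 6.4 = 122.88 mm = 12.3 cm.

snow depth ≈ 12.3 cm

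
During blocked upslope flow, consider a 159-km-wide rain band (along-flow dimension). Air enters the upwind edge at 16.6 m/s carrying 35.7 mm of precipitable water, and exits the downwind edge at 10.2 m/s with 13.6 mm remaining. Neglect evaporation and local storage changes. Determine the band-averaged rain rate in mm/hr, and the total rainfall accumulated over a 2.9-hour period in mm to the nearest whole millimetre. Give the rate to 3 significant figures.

R ≈ 10.3 mm/hr; total ≈ 30 mm

Column moisture flux per unit crosswind length is F = V × PW.
Inflow: F_in = 16.6 × 35.7 = 592.62 mm·m/s
Outflow: F_out = 10.2 × 13.6 = 138.72 mm·m/s
Steady-state rate R = (F_in − F_out)/L = (592.62 − 138.72) / 159000 m = 2.855e-03 mm/s.
R = 2.855e-03 × 3600 = 10.3 mm/hr.
Over 2.9 h: total = 10.3 × 2.9 = 29.87 ≈ 30 mm.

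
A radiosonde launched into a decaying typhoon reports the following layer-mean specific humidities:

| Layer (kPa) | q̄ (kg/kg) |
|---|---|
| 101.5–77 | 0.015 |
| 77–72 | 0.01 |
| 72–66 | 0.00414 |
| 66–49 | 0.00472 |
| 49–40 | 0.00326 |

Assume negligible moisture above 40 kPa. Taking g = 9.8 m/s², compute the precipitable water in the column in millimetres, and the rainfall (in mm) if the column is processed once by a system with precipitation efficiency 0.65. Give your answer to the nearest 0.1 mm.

Precipitable water is the column-integrated vapour mass per unit area: PW = (1/g) Σ q̄ Δp, with q in kg/kg and Δp in Pa (1 kg/m² of water = 1 mm).
Layer 101.5–77 kPa: Δp = 245 hPa = 24500 Pa, q̄ = 0.015 kg/kg → 0.015 × 24500 / 9.8 = 37.50 mm
Layer 77–72 kPa: Δp = 50 hPa = 5000 Pa, q̄ = 0.01 kg/kg → 0.01 × 5000 / 9.8 = 5.10 mm
Layer 72–66 kPa: Δp = 60 hPa = 6000 Pa, q̄ = 0.00414 kg/kg → 0.00414 × 6000 / 9.8 = 2.53 mm
Layer 66–49 kPa: Δp = 170 hPa = 17000 Pa, q̄ = 0.00472 kg/kg → 0.00472 × 17000 / 9.8 = 8.19 mm
Layer 49–40 kPa: Δp = 90 hPa = 9000 Pa, q̄ = 0.00326 kg/kg → 0.00326 × 9000 / 9.8 = 2.99 mm
PW = 37.50 + 5.10 + 2.53 + 8.19 + 2.99 = 56.31 ≈ 56.3 mm.
Rainfall = ε × PW = 0.65 × 56.3 = 36.6 mm.

PW ≈ 56.3 mm; rainfall ≈ 36.6 mm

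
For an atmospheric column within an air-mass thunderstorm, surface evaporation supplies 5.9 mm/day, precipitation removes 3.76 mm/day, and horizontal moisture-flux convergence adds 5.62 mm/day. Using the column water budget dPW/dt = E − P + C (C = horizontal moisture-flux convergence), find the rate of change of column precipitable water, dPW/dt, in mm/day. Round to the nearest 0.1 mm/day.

dPW/dt ≈ 7.8 mm/day

dPW/dt = E − P + C = 5.9 − 3.76 + (5.62) = 7.8 mm/day.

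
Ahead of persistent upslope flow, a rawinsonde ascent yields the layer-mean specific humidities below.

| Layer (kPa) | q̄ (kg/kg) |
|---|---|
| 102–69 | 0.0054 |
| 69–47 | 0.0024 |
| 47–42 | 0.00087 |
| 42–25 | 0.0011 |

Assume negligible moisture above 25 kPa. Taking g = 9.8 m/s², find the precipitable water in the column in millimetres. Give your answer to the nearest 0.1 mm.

Precipitable water is the column-integrated vapour mass per unit area: PW = (1/g) Σ q̄ Δp, with q in kg/kg and Δp in Pa (1 kg/m² of water = 1 mm).
Layer 102–69 kPa: Δp = 330 hPa = 33000 Pa, q̄ = 0.0054 kg/kg → 0.0054 × 33000 / 9.8 = 18.18 mm
Layer 69–47 kPa: Δp = 220 hPa = 22000 Pa, q̄ = 0.0024 kg/kg → 0.0024 × 22000 / 9.8 = 5.39 mm
Layer 47–42 kPa: Δp = 50 hPa = 5000 Pa, q̄ = 0.00087 kg/kg → 0.00087 × 5000 / 9.8 = 0.44 mm
Layer 42–25 kPa: Δp = 170 hPa = 17000 Pa, q̄ = 0.0011 kg/kg → 0.0011 × 17000 / 9.8 = 1.91 mm
PW = 18.18 + 5.39 + 0.44 + 1.91 = 25.92 ≈ 25.9 mm.

PW ≈ 25.9 mm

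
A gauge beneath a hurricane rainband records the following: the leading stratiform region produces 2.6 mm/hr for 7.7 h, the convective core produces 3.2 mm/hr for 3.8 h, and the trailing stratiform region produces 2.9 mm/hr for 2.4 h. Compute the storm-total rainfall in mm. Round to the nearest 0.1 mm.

total ≈ 39.1 mm

Total = Σ Rᵢ Δtᵢ = 2.6 × 7.7 + 3.2 × 3.8 + 2.9 × 2.4
      = 20.02 + 12.16 + 6.96 = 39.1 mm.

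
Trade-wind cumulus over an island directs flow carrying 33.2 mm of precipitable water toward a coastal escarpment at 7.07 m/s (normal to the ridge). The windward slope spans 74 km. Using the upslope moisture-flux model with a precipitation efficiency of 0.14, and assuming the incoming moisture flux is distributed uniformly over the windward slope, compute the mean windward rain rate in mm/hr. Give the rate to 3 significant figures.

Incoming column moisture flux per unit ridge length: F = V × PW = 7.07 × 33.2 = 234.724 mm·m/s.
Spread over the 74 km slope with efficiency ε = 0.14: R = ε·F/W = 0.14 × 234.724 / 74000 m = 4.441e-04 mm/s.
R = 4.441e-04 × 3600 = 1.60 mm/hr.

R ≈ 1.60 mm/hr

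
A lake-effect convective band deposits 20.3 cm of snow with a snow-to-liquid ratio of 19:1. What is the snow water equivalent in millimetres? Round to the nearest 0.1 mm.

SWE = snow depth / ratio = 20.3 cm / 19 = 1.068 cm = 10.7 mm.

SWE ≈ 10.7 mm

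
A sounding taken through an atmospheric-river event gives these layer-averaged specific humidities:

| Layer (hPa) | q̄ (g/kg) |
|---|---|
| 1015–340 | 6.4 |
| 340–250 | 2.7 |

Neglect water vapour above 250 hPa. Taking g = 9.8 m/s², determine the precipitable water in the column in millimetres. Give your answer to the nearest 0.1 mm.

PW ≈ 46.6 mm

Precipitable water is the column-integrated vapour mass per unit area: PW = (1/g) Σ q̄ Δp, with q in kg/kg and Δp in Pa (1 kg/m² of water = 1 mm).
Layer 1015–340 hPa: Δp = 675 hPa = 67500 Pa, q̄ = 0.0064 kg/kg → 0.0064 × 67500 / 9.8 = 44.08 mm
Layer 340–250 hPa: Δp = 90 hPa = 9000 Pa, q̄ = 0.0027 kg/kg → 0.0027 × 9000 / 9.8 = 2.48 mm
PW = 44.08 + 2.48 = 46.56 ≈ 46.6 mm.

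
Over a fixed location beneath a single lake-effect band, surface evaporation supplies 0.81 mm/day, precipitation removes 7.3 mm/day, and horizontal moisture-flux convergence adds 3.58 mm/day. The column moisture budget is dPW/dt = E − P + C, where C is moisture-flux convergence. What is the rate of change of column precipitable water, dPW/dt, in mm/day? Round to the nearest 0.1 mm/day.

dPW/dt = E − P + C = 0.81 − 7.3 + (3.58) = -2.9 mm/day.

dPW/dt ≈ -2.9 mm/day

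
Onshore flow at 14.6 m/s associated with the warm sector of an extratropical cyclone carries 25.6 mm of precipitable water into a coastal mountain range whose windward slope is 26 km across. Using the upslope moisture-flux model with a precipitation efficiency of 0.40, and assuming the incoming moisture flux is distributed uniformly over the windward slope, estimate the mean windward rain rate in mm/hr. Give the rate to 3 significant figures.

Incoming column moisture flux per unit ridge length: F = V × PW = 14.6 × 25.6 = 373.76 mm·m/s.
Spread over the 26 km slope with efficiency ε = 0.40: R = ε·F/W = 0.40 × 373.76 / 26000 m = 5.750e-03 mm/s.
R = 5.750e-03 × 3600 = 20.7 mm/hr.

R ≈ 20.7 mm/hr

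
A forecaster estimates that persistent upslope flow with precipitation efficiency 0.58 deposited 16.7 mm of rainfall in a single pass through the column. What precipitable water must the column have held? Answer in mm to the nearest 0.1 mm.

PW ≈ 28.8 mm

PW = rainfall / ε = 16.7 / 0.58 = 28.8 mm.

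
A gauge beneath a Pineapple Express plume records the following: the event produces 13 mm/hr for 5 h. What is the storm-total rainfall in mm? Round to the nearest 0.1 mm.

Total = Σ Rᵢ Δtᵢ = 13 × 5
      = 65 = 65.0 mm.

total ≈ 65.0 mm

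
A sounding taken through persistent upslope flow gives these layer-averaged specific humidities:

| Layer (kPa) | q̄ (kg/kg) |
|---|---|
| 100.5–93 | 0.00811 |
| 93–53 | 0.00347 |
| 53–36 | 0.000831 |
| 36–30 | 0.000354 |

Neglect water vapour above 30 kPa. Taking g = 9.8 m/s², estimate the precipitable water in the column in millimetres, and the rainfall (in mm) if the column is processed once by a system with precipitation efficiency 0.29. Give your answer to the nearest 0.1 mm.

Precipitable water is the column-integrated vapour mass per unit area: PW = (1/g) Σ q̄ Δp, with q in kg/kg and Δp in Pa (1 kg/m² of water = 1 mm).
Layer 100.5–93 kPa: Δp = 75 hPa = 7500 Pa, q̄ = 0.00811 kg/kg → 0.00811 × 7500 / 9.8 = 6.21 mm
Layer 93–53 kPa: Δp = 400 hPa = 40000 Pa, q̄ = 0.00347 kg/kg → 0.00347 × 40000 / 9.8 = 14.16 mm
Layer 53–36 kPa: Δp = 170 hPa = 17000 Pa, q̄ = 0.000831 kg/kg → 0.000831 × 17000 / 9.8 = 1.44 mm
Layer 36–30 kPa: Δp = 60 hPa = 6000 Pa, q̄ = 0.000354 kg/kg → 0.000354 × 6000 / 9.8 = 0.22 mm
PW = 6.21 + 14.16 + 1.44 + 0.22 = 22.03 ≈ 22.0 mm.
Rainfall = ε × PW = 0.29 × 22.0 = 6.4 mm.

PW ≈ 22.0 mm; rainfall ≈ 6.4 mm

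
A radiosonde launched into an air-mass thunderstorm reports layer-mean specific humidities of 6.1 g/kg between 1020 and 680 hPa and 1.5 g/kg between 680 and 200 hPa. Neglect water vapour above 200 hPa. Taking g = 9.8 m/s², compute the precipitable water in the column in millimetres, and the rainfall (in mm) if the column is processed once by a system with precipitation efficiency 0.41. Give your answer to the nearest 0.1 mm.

Precipitable water is the column-integrated vapour mass per unit area: PW = (1/g) Σ q̄ Δp, with q in kg/kg and Δp in Pa (1 kg/m² of water = 1 mm).
Layer 1020–680 hPa: Δp = 340 hPa = 34000 Pa, q̄ = 0.0061 kg/kg → 0.0061 × 34000 / 9.8 = 21.16 mm
Layer 680–200 hPa: Δp = 480 hPa = 48000 Pa, q̄ = 0.0015 kg/kg → 0.0015 × 48000 / 9.8 = 7.35 mm
PW = 21.16 + 7.35 = 28.51 ≈ 28.5 mm.
Rainfall = ε × PW = 0.41 × 28.5 = 11.7 mm.

PW ≈ 28.5 mm; rainfall ≈ 11.7 mm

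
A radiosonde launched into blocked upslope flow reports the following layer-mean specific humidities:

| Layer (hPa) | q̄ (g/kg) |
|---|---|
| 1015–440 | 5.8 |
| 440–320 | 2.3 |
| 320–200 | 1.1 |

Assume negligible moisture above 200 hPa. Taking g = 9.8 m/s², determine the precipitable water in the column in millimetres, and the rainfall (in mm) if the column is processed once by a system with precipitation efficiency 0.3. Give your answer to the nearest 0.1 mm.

Precipitable water is the column-integrated vapour mass per unit area: PW = (1/g) Σ q̄ Δp, with q in kg/kg and Δp in Pa (1 kg/m² of water = 1 mm).
Layer 1015–440 hPa: Δp = 575 hPa = 57500 Pa, q̄ = 0.0058 kg/kg → 0.0058 × 57500 / 9.8 = 34.03 mm
Layer 440–320 hPa: Δp = 120 hPa = 12000 Pa, q̄ = 0.0023 kg/kg → 0.0023 × 12000 / 9.8 = 2.82 mm
Layer 320–200 hPa: Δp = 120 hPa = 12000 Pa, q̄ = 0.0011 kg/kg → 0.0011 × 12000 / 9.8 = 1.35 mm
PW = 34.03 + 2.82 + 1.35 = 38.20 ≈ 38.2 mm.
Rainfall = ε × PW = 0.3 × 38.2 = 11.5 mm.

PW ≈ 38.2 mm; rainfall ≈ 11.5 mm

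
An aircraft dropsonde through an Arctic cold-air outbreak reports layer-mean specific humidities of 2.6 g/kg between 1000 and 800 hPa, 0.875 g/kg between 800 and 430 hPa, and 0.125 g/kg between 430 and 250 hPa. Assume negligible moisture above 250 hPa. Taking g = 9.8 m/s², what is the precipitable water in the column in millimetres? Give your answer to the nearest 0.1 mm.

Precipitable water is the column-integrated vapour mass per unit area: PW = (1/g) Σ q̄ Δp, with q in kg/kg and Δp in Pa (1 kg/m² of water = 1 mm).
Layer 1000–800 hPa: Δp = 200 hPa = 20000 Pa, q̄ = 0.0026 kg/kg → 0.0026 × 20000 / 9.8 = 5.31 mm
Layer 800–430 hPa: Δp = 370 hPa = 37000 Pa, q̄ = 0.000875 kg/kg → 0.000875 × 37000 / 9.8 = 3.30 mm
Layer 430–250 hPa: Δp = 180 hPa = 18000 Pa, q̄ = 0.000125 kg/kg → 0.000125 × 18000 / 9.8 = 0.23 mm
PW = 5.31 + 3.30 + 0.23 = 8.84 ≈ 8.8 mm.

PW ≈ 8.8 mm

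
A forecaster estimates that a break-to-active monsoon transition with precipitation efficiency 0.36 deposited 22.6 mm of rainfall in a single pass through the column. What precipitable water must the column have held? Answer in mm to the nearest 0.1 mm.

PW = rainfall / ε = 22.6 / 0.36 = 62.8 mm.

PW ≈ 62.8 mm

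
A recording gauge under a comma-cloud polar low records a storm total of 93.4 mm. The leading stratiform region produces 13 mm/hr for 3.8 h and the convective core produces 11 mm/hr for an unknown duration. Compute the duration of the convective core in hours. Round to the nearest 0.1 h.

duration ≈ 4.0 h

Known phases: 13 × 3.8 = 49.4 mm.
Remaining depth = 93.4 − 49.4 = 44 mm.
Duration = 44 / 11 = 4.0 h.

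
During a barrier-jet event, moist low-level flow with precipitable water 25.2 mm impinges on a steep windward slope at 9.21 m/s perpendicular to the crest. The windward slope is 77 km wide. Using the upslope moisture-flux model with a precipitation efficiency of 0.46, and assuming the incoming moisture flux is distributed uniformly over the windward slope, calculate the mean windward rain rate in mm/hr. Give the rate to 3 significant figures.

Incoming column moisture flux per unit ridge length: F = V × PW = 9.21 × 25.2 = 232.092 mm·m/s.
Spread over the 77 km slope with efficiency ε = 0.46: R = ε·F/W = 0.46 × 232.092 / 77000 m = 1.387e-03 mm/s.
R = 1.387e-03 × 3600 = 4.99 mm/hr.

R ≈ 4.99 mm/hr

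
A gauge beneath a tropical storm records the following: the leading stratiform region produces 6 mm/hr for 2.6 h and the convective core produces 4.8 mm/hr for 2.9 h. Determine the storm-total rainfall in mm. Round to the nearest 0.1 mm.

total ≈ 29.5 mm

Total = Σ Rᵢ Δtᵢ = 6 × 2.6 + 4.8 × 2.9
      = 15.6 + 13.92 = 29.5 mm.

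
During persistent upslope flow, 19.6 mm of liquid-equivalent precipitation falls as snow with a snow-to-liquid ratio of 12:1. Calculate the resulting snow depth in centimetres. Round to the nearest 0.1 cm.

Snow depth = liquid × ratio = 19.6 mm × 12 = 235.2 mm = 23.5 cm.

snow depth ≈ 23.5 cm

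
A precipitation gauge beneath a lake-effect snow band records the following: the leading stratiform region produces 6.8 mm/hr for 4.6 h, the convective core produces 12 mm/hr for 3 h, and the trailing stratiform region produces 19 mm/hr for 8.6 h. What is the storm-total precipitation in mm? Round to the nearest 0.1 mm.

total ≈ 230.7 mm

Total = Σ Rᵢ Δtᵢ = 6.8 × 4.6 + 12 × 3 + 19 × 8.6
      = 31.28 + 36 + 163.4 = 230.7 mm.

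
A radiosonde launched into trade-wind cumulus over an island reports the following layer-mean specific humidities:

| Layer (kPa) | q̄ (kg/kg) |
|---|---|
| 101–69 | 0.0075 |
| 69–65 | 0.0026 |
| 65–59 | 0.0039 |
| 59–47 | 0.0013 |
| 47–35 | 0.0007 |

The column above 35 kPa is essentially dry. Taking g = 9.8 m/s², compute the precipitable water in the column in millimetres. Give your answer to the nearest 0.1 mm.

PW ≈ 30.4 mm

Precipitable water is the column-integrated vapour mass per unit area: PW = (1/g) Σ q̄ Δp, with q in kg/kg and Δp in Pa (1 kg/m² of water = 1 mm).
Layer 101–69 kPa: Δp = 320 hPa = 32000 Pa, q̄ = 0.0075 kg/kg → 0.0075 × 32000 / 9.8 = 24.49 mm
Layer 69–65 kPa: Δp = 40 hPa = 4000 Pa, q̄ = 0.0026 kg/kg → 0.0026 × 4000 / 9.8 = 1.06 mm
Layer 65–59 kPa: Δp = 60 hPa = 6000 Pa, q̄ = 0.0039 kg/kg → 0.0039 × 6000 / 9.8 = 2.39 mm
Layer 59–47 kPa: Δp = 120 hPa = 12000 Pa, q̄ = 0.0013 kg/kg → 0.0013 × 12000 / 9.8 = 1.59 mm
Layer 47–35 kPa: Δp = 120 hPa = 12000 Pa, q̄ = 0.0007 kg/kg → 0.0007 × 12000 / 9.8 = 0.86 mm
PW = 24.49 + 1.06 + 2.39 + 1.59 + 0.86 = 30.39 ≈ 30.4 mm.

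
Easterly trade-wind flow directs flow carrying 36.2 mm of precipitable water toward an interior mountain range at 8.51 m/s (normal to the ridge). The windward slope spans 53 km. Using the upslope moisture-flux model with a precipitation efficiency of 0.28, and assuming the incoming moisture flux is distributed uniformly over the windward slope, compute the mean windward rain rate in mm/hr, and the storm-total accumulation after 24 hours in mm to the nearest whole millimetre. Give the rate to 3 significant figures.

Incoming column moisture flux per unit ridge length: F = V × PW = 8.51 × 36.2 = 308.062 mm·m/s.
Spread over the 53 km slope with efficiency ε = 0.28: R = ε·F/W = 0.28 × 308.062 / 53000 m = 1.627e-03 mm/s.
R = 1.627e-03 × 3600 = 5.86 mm/hr.
Over 24 h: total = 5.86 × 24 = 140.64 ≈ 141 mm.

R ≈ 5.86 mm/hr; total ≈ 141 mm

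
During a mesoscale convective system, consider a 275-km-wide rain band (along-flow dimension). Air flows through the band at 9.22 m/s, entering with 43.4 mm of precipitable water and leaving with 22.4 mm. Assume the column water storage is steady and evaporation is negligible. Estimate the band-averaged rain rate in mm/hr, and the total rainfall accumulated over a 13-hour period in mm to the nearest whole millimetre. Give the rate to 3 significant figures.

Column moisture flux per unit crosswind length is F = V × PW.
Inflow: F_in = 9.22 × 43.4 = 400.148 mm·m/s
Outflow: F_out = 9.22 × 22.4 = 206.528 mm·m/s
Steady-state rate R = (F_in − F_out)/L = (400.148 − 206.528) / 275000 m = 7.041e-04 mm/s.
R = 7.041e-04 × 3600 = 2.53 mm/hr.
Over 13 h: total = 2.53 × 13 = 32.89 ≈ 33 mm.

R ≈ 2.53 mm/hr; total ≈ 33 mm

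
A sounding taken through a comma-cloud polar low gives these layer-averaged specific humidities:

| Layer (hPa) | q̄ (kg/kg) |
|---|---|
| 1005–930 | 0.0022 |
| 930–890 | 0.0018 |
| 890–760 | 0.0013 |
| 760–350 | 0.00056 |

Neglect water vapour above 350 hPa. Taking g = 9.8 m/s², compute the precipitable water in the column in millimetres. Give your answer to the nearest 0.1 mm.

PW ≈ 6.5 mm

Precipitable water is the column-integrated vapour mass per unit area: PW = (1/g) Σ q̄ Δp, with q in kg/kg and Δp in Pa (1 kg/m² of water = 1 mm).
Layer 1005–930 hPa: Δp = 75 hPa = 7500 Pa, q̄ = 0.0022 kg/kg → 0.0022 × 7500 / 9.8 = 1.68 mm
Layer 930–890 hPa: Δp = 40 hPa = 4000 Pa, q̄ = 0.0018 kg/kg → 0.0018 × 4000 / 9.8 = 0.73 mm
Layer 890–760 hPa: Δp = 130 hPa = 13000 Pa, q̄ = 0.0013 kg/kg → 0.0013 × 13000 / 9.8 = 1.72 mm
Layer 760–350 hPa: Δp = 410 hPa = 41000 Pa, q̄ = 0.00056 kg/kg → 0.00056 × 41000 / 9.8 = 2.34 mm
PW = 1.68 + 0.73 + 1.72 + 2.34 = 6.47 ≈ 6.5 mm.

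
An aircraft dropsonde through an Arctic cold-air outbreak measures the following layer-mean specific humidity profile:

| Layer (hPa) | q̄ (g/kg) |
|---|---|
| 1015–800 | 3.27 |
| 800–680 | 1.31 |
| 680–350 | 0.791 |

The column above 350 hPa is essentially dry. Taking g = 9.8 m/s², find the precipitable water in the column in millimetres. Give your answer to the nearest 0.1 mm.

PW ≈ 11.4 mm

Precipitable water is the column-integrated vapour mass per unit area: PW = (1/g) Σ q̄ Δp, with q in kg/kg and Δp in Pa (1 kg/m² of water = 1 mm).
Layer 1015–800 hPa: Δp = 215 hPa = 21500 Pa, q̄ = 0.00327 kg/kg → 0.00327 × 21500 / 9.8 = 7.17 mm
Layer 800–680 hPa: Δp = 120 hPa = 12000 Pa, q̄ = 0.00131 kg/kg → 0.00131 × 12000 / 9.8 = 1.60 mm
Layer 680–350 hPa: Δp = 330 hPa = 33000 Pa, q̄ = 0.000791 kg/kg → 0.000791 × 33000 / 9.8 = 2.66 mm
PW = 7.17 + 1.60 + 2.66 = 11.43 ≈ 11.4 mm.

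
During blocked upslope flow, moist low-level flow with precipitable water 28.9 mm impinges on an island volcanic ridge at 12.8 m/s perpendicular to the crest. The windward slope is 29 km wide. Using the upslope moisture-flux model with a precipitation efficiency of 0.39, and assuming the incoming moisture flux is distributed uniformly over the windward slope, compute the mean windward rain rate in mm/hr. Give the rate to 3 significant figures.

Incoming column moisture flux per unit ridge length: F = V × PW = 12.8 × 28.9 = 369.92 mm·m/s.
Spread over the 29 km slope with efficiency ε = 0.39: R = ε·F/W = 0.39 × 369.92 / 29000 m = 4.975e-03 mm/s.
R = 4.975e-03 × 3600 = 17.9 mm/hr.

R ≈ 17.9 mm/hr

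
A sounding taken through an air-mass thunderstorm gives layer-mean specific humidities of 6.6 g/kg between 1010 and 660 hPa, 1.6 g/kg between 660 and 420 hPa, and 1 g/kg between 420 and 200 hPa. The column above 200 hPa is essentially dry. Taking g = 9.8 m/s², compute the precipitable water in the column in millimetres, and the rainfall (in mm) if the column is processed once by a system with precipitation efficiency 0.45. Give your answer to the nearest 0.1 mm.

PW ≈ 29.7 mm; rainfall ≈ 13.4 mm

Precipitable water is the column-integrated vapour mass per unit area: PW = (1/g) Σ q̄ Δp, with q in kg/kg and Δp in Pa (1 kg/m² of water = 1 mm).
Layer 1010–660 hPa: Δp = 350 hPa = 35000 Pa, q̄ = 0.0066 kg/kg → 0.0066 × 35000 / 9.8 = 23.57 mm
Layer 660–420 hPa: Δp = 240 hPa = 24000 Pa, q̄ = 0.0016 kg/kg → 0.0016 × 24000 / 9.8 = 3.92 mm
Layer 420–200 hPa: Δp = 220 hPa = 22000 Pa, q̄ = 0.001 kg/kg → 0.001 × 22000 / 9.8 = 2.24 mm
PW = 23.57 + 3.92 + 2.24 = 29.73 ≈ 29.7 mm.
Rainfall = ε × PW = 0.45 × 29.7 = 13.4 mm.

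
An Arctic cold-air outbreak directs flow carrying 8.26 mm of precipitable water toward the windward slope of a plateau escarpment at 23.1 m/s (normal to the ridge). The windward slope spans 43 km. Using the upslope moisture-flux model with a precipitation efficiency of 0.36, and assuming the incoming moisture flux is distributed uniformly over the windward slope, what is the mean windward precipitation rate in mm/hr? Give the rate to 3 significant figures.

R ≈ 5.75 mm/hr

Incoming column moisture flux per unit ridge length: F = V × PW = 23.1 × 8.26 = 190.806 mm·m/s.
Spread over the 43 km slope with efficiency ε = 0.36: R = ε·F/W = 0.36 × 190.806 / 43000 m = 1.597e-03 mm/s.
R = 1.597e-03 × 3600 = 5.75 mm/hr.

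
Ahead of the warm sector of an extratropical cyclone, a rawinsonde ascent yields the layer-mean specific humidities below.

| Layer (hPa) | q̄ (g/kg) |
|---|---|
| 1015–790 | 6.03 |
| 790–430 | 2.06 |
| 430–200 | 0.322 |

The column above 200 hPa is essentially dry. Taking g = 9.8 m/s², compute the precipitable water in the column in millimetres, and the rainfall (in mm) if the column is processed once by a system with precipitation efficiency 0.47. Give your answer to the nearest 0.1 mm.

PW ≈ 22.2 mm; rainfall ≈ 10.4 mm

Precipitable water is the column-integrated vapour mass per unit area: PW = (1/g) Σ q̄ Δp, with q in kg/kg and Δp in Pa (1 kg/m² of water = 1 mm).
Layer 1015–790 hPa: Δp = 225 hPa = 22500 Pa, q̄ = 0.00603 kg/kg → 0.00603 × 22500 / 9.8 = 13.84 mm
Layer 790–430 hPa: Δp = 360 hPa = 36000 Pa, q̄ = 0.00206 kg/kg → 0.00206 × 36000 / 9.8 = 7.57 mm
Layer 430–200 hPa: Δp = 230 hPa = 23000 Pa, q̄ = 0.000322 kg/kg → 0.000322 × 23000 / 9.8 = 0.76 mm
PW = 13.84 + 7.57 + 0.76 = 22.17 ≈ 22.2 mm.
Rainfall = ε × PW = 0.47 × 22.2 = 10.4 mm.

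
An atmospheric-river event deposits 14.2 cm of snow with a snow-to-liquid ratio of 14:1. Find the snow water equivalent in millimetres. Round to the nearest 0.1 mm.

SWE ≈ 10.1 mm

SWE = snow depth / ratio = 14.2 cm / 14 = 1.014 cm = 10.1 mm.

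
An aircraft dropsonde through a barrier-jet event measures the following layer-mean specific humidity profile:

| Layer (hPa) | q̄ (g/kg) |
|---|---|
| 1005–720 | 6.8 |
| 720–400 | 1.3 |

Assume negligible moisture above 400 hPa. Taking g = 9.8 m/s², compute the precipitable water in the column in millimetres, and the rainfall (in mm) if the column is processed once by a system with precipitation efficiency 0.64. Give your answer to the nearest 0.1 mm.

Precipitable water is the column-integrated vapour mass per unit area: PW = (1/g) Σ q̄ Δp, with q in kg/kg and Δp in Pa (1 kg/m² of water = 1 mm).
Layer 1005–720 hPa: Δp = 285 hPa = 28500 Pa, q̄ = 0.0068 kg/kg → 0.0068 × 28500 / 9.8 = 19.78 mm
Layer 720–400 hPa: Δp = 320 hPa = 32000 Pa, q̄ = 0.0013 kg/kg → 0.0013 × 32000 / 9.8 = 4.24 mm
PW = 19.78 + 4.24 = 24.02 ≈ 24.0 mm.
Rainfall = ε × PW = 0.64 × 24.0 = 15.4 mm.

PW ≈ 24.0 mm; rainfall ≈ 15.4 mm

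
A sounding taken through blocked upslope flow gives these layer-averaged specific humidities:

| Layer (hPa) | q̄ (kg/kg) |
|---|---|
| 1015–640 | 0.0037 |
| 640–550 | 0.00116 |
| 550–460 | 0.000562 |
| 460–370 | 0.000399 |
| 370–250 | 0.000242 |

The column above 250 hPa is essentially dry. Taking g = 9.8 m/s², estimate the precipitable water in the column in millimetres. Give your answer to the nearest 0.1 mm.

PW ≈ 16.4 mm

Precipitable water is the column-integrated vapour mass per unit area: PW = (1/g) Σ q̄ Δp, with q in kg/kg and Δp in Pa (1 kg/m² of water = 1 mm).
Layer 1015–640 hPa: Δp = 375 hPa = 37500 Pa, q̄ = 0.0037 kg/kg → 0.0037 × 37500 / 9.8 = 14.16 mm
Layer 640–550 hPa: Δp = 90 hPa = 9000 Pa, q̄ = 0.00116 kg/kg → 0.00116 × 9000 / 9.8 = 1.07 mm
Layer 550–460 hPa: Δp = 90 hPa = 9000 Pa, q̄ = 0.000562 kg/kg → 0.000562 × 9000 / 9.8 = 0.52 mm
Layer 460–370 hPa: Δp = 90 hPa = 9000 Pa, q̄ = 0.000399 kg/kg → 0.000399 × 9000 / 9.8 = 0.37 mm
Layer 370–250 hPa: Δp = 120 hPa = 12000 Pa, q̄ = 0.000242 kg/kg → 0.000242 × 12000 / 9.8 = 0.30 mm
PW = 14.16 + 1.07 + 0.52 + 0.37 + 0.30 = 16.42 ≈ 16.4 mm.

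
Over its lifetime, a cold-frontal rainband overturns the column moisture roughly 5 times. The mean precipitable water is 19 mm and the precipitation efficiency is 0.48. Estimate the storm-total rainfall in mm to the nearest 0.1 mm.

rainfall ≈ 45.6 mm

Each cycle deposits ε × PW = 0.48 × 19 = 9.12 mm.
Over 5 cycles: 5 × 9.12 = 45.6 mm.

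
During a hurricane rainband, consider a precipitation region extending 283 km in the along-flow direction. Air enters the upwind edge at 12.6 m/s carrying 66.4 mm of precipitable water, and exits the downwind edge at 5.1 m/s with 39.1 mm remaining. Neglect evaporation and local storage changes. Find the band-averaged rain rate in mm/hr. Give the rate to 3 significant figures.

Column moisture flux per unit crosswind length is F = V × PW.
Inflow: F_in = 12.6 × 66.4 = 836.64 mm·m/s
Outflow: F_out = 5.1 × 39.1 = 199.41 mm·m/s
Steady-state rate R = (F_in − F_out)/L = (836.64 − 199.41) / 283000 m = 2.252e-03 mm/s.
R = 2.252e-03 × 3600 = 8.11 mm/hr.

R ≈ 8.11 mm/hr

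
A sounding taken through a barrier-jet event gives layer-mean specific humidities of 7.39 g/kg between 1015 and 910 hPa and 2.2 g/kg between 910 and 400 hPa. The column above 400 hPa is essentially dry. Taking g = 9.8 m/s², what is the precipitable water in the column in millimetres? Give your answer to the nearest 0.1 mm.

PW ≈ 19.4 mm

Precipitable water is the column-integrated vapour mass per unit area: PW = (1/g) Σ q̄ Δp, with q in kg/kg and Δp in Pa (1 kg/m² of water = 1 mm).
Layer 1015–910 hPa: Δp = 105 hPa = 10500 Pa, q̄ = 0.00739 kg/kg → 0.00739 × 10500 / 9.8 = 7.92 mm
Layer 910–400 hPa: Δp = 510 hPa = 51000 Pa, q̄ = 0.0022 kg/kg → 0.0022 × 51000 / 9.8 = 11.45 mm
PW = 7.92 + 11.45 = 19.37 ≈ 19.4 mm.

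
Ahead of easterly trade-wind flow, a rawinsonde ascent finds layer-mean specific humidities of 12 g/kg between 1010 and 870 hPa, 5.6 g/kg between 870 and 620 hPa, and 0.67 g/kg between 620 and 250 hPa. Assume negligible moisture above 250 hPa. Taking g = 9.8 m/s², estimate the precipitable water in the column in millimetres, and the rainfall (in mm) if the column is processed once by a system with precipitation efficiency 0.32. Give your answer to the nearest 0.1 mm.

Precipitable water is the column-integrated vapour mass per unit area: PW = (1/g) Σ q̄ Δp, with q in kg/kg and Δp in Pa (1 kg/m² of water = 1 mm).
Layer 1010–870 hPa: Δp = 140 hPa = 14000 Pa, q̄ = 0.012 kg/kg → 0.012 × 14000 / 9.8 = 17.14 mm
Layer 870–620 hPa: Δp = 250 hPa = 25000 Pa, q̄ = 0.0056 kg/kg → 0.0056 × 25000 / 9.8 = 14.29 mm
Layer 620–250 hPa: Δp = 370 hPa = 37000 Pa, q̄ = 0.00067 kg/kg → 0.00067 × 37000 / 9.8 = 2.53 mm
PW = 17.14 + 14.29 + 2.53 = 33.96 ≈ 34.0 mm.
Rainfall = ε × PW = 0.32 × 34.0 = 10.9 mm.

PW ≈ 34.0 mm; rainfall ≈ 10.9 mm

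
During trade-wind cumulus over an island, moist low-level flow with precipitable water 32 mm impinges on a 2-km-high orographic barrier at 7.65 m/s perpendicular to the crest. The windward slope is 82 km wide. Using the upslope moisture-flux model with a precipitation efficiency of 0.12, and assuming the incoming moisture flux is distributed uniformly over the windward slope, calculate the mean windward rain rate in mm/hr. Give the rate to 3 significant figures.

R ≈ 1.29 mm/hr

Incoming column moisture flux per unit ridge length: F = V × PW = 7.65 × 32 = 244.8 mm·m/s.
Spread over the 82 km slope with efficiency ε = 0.12: R = ε·F/W = 0.12 × 244.8 / 82000 m = 3.582e-04 mm/s.
R = 3.582e-04 × 3600 = 1.29 mm/hr.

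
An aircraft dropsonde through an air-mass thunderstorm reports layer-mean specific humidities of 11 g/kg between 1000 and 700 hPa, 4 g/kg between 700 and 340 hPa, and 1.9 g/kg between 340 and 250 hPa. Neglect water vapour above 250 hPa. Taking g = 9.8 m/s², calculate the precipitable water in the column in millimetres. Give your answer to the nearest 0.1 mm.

PW ≈ 50.1 mm

Precipitable water is the column-integrated vapour mass per unit area: PW = (1/g) Σ q̄ Δp, with q in kg/kg and Δp in Pa (1 kg/m² of water = 1 mm).
Layer 1000–700 hPa: Δp = 300 hPa = 30000 Pa, q̄ = 0.011 kg/kg → 0.011 × 30000 / 9.8 = 33.67 mm
Layer 700–340 hPa: Δp = 360 hPa = 36000 Pa, q̄ = 0.004 kg/kg → 0.004 × 36000 / 9.8 = 14.69 mm
Layer 340–250 hPa: Δp = 90 hPa = 9000 Pa, q̄ = 0.0019 kg/kg → 0.0019 × 9000 / 9.8 = 1.74 mm
PW = 33.67 + 14.69 + 1.74 = 50.10 ≈ 50.1 mm.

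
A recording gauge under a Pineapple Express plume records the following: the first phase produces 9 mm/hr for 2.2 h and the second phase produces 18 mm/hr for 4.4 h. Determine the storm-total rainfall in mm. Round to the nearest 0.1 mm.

Total = Σ Rᵢ Δtᵢ = 9 × 2.2 + 18 × 4.4
      = 19.8 + 79.2 = 99.0 mm.

total ≈ 99.0 mm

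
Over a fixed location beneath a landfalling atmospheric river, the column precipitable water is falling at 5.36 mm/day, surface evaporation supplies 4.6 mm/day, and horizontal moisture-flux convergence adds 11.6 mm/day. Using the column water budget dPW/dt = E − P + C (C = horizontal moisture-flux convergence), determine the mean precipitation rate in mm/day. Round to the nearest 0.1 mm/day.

dPW/dt = -5.36 mm/day.
P = E + C − dPW/dt = 4.6 + (11.6) − (-5.36) = 21.6 mm/day.

P ≈ 21.6 mm/day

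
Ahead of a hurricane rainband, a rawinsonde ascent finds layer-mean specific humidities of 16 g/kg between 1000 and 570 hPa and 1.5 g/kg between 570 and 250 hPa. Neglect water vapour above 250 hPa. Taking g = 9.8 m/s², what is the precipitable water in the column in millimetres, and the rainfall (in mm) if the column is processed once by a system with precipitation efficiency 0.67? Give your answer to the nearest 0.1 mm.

PW ≈ 75.1 mm; rainfall ≈ 50.3 mm

Precipitable water is the column-integrated vapour mass per unit area: PW = (1/g) Σ q̄ Δp, with q in kg/kg and Δp in Pa (1 kg/m² of water = 1 mm).
Layer 1000–570 hPa: Δp = 430 hPa = 43000 Pa, q̄ = 0.016 kg/kg → 0.016 × 43000 / 9.8 = 70.20 mm
Layer 570–250 hPa: Δp = 320 hPa = 32000 Pa, q̄ = 0.0015 kg/kg → 0.0015 × 32000 / 9.8 = 4.90 mm
PW = 70.20 + 4.90 = 75.10 ≈ 75.1 mm.
Rainfall = ε × PW = 0.67 × 75.1 = 50.3 mm.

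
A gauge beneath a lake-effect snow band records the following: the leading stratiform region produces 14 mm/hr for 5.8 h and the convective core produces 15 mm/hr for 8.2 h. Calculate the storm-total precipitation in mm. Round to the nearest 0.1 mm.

Total = Σ Rᵢ Δtᵢ = 14 × 5.8 + 15 × 8.2
      = 81.2 + 123 = 204.2 mm.

total ≈ 204.2 mm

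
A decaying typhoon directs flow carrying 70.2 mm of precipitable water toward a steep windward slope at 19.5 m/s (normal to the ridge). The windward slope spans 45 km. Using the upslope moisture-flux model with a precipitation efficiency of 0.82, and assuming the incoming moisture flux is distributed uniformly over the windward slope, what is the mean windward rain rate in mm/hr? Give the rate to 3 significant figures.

Incoming column moisture flux per unit ridge length: F = V × PW = 19.5 × 70.2 = 1368.9 mm·m/s.
Spread over the 45 km slope with efficiency ε = 0.82: R = ε·F/W = 0.82 × 1368.9 / 45000 m = 2.494e-02 mm/s.
R = 2.494e-02 × 3600 = 89.8 mm/hr.

R ≈ 89.8 mm/hr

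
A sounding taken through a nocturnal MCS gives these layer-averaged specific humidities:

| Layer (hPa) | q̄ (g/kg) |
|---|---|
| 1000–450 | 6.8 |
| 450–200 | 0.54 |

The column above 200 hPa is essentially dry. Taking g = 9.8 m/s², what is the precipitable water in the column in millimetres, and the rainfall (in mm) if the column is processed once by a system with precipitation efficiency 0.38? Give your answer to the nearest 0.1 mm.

Precipitable water is the column-integrated vapour mass per unit area: PW = (1/g) Σ q̄ Δp, with q in kg/kg and Δp in Pa (1 kg/m² of water = 1 mm).
Layer 1000–450 hPa: Δp = 550 hPa = 55000 Pa, q̄ = 0.0068 kg/kg → 0.0068 × 55000 / 9.8 = 38.16 mm
Layer 450–200 hPa: Δp = 250 hPa = 25000 Pa, q̄ = 0.00054 kg/kg → 0.00054 × 25000 / 9.8 = 1.38 mm
PW = 38.16 + 1.38 = 39.54 ≈ 39.5 mm.
Rainfall = ε × PW = 0.38 × 39.5 = 15.0 mm.

PW ≈ 39.5 mm; rainfall ≈ 15.0 mm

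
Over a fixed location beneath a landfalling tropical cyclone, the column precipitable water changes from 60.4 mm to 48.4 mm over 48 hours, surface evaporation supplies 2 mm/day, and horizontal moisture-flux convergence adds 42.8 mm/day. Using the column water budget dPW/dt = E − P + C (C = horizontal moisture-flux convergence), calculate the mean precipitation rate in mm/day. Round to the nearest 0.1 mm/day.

dPW/dt = (48.4 − 60.4) mm / (48/24 day) = -6.000 mm/day.
P = E + C − dPW/dt = 2 + (42.8) − (-6.000) = 50.8 mm/day.

P ≈ 50.8 mm/day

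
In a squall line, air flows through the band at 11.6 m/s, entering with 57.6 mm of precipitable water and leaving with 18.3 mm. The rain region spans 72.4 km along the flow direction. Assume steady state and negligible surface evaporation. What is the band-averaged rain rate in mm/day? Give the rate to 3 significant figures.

Column moisture flux per unit crosswind length is F = V × PW.
Inflow: F_in = 11.6 × 57.6 = 668.16 mm·m/s
Outflow: F_out = 11.6 × 18.3 = 212.28 mm·m/s
Steady-state rate R = (F_in − F_out)/L = (668.16 − 212.28) / 72400 m = 6.297e-03 mm/s.
R = 6.297e-03 × 3600 × 24 = 544 mm/day.

R ≈ 544 mm/day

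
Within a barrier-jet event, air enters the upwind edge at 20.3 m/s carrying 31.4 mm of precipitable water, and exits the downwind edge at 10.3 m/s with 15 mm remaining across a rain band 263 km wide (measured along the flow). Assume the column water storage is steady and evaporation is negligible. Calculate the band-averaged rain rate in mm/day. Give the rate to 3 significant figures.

R ≈ 159 mm/day

Column moisture flux per unit crosswind length is F = V × PW.
Inflow: F_in = 20.3 × 31.4 = 637.42 mm·m/s
Outflow: F_out = 10.3 × 15 = 154.5 mm·m/s
Steady-state rate R = (F_in − F_out)/L = (637.42 − 154.5) / 263000 m = 1.836e-03 mm/s.
R = 1.836e-03 × 3600 × 24 = 159 mm/day.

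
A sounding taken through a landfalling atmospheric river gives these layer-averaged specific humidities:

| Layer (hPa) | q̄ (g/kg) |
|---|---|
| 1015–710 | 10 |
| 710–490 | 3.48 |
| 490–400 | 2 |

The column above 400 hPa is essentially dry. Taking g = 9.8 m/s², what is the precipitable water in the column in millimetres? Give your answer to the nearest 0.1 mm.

Precipitable water is the column-integrated vapour mass per unit area: PW = (1/g) Σ q̄ Δp, with q in kg/kg and Δp in Pa (1 kg/m² of water = 1 mm).
Layer 1015–710 hPa: Δp = 305 hPa = 30500 Pa, q̄ = 0.01 kg/kg → 0.01 × 30500 / 9.8 = 31.12 mm
Layer 710–490 hPa: Δp = 220 hPa = 22000 Pa, q̄ = 0.00348 kg/kg → 0.00348 × 22000 / 9.8 = 7.81 mm
Layer 490–400 hPa: Δp = 90 hPa = 9000 Pa, q̄ = 0.002 kg/kg → 0.002 × 9000 / 9.8 = 1.84 mm
PW = 31.12 + 7.81 + 1.84 = 40.77 ≈ 40.8 mm.

PW ≈ 40.8 mm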